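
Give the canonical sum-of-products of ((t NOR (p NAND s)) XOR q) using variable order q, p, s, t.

Σm(6, 8, 9, 10, 11, 12, 13, 15) = (NOT q AND p AND s AND NOT t) OR (q AND NOT p AND NOT s AND NOT t) OR (q AND NOT p AND NOT s AND t) OR (q AND NOT p AND s AND NOT t) OR (q AND NOT p AND s AND t) OR (q AND p AND NOT s AND NOT t) OR (q AND p AND NOT s AND t) OR (q AND p AND s AND t)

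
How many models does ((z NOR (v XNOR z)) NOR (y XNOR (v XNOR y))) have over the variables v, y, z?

Satisfying assignments: (0,0,0), (0,0,1), (0,1,0), (0,1,1)
Count: 4 out of 8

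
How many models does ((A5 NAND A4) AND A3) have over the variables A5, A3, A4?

Satisfying assignments: (0,1,0), (0,1,1), (1,1,0)
Count: 3 out of 8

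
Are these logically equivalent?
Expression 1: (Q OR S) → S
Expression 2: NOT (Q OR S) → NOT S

No, Inverse is not equivalent to original (counterexample: Q=1, S=0)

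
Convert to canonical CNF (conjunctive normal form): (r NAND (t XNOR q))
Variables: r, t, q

(NOT r OR t OR q) AND (NOT r OR NOT t OR NOT q)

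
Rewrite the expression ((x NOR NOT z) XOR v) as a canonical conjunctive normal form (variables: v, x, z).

(v OR x OR z) AND (v OR NOT x OR z) AND (v OR NOT x OR NOT z) AND (NOT v OR x OR NOT z)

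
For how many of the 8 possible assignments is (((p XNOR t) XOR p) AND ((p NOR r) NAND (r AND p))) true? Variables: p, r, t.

Satisfying assignments: (0,0,0), (0,1,0), (1,0,0), (1,1,0)
Count: 4 out of 8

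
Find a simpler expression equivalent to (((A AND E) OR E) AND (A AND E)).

By absorption (E AND (E OR v) = E):
= (A AND E)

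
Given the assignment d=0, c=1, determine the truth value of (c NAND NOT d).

Substituting: (1 NAND NOT 0)
= 0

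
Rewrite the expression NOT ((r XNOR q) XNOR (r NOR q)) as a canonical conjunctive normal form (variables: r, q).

(r OR q) AND (r OR NOT q) AND (NOT r OR q)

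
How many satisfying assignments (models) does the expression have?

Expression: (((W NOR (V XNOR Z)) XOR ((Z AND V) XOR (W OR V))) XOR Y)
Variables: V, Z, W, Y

Satisfying assignments: (0,0,0,1), (0,0,1,0), (0,1,0,0), (0,1,1,0), (1,0,0,1), (1,0,1,0), (1,1,0,1), (1,1,1,1)
Count: 8 out of 16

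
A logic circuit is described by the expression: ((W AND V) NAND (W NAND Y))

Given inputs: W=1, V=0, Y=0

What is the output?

Substituting: ((1 AND 0) NAND (1 NAND 0))
= 1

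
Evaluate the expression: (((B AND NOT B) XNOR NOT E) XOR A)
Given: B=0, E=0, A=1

Substituting: (((0 AND NOT 0) XNOR NOT 0) XOR 1)
= 1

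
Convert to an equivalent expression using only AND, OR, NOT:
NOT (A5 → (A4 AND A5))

A5 AND NOT (A4 AND A5)
(Negated implication: NOT(A → B) = A AND NOT B)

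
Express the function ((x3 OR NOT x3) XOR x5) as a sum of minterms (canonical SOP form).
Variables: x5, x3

Σm(0, 1) = (NOT x5 AND NOT x3) OR (NOT x5 AND x3)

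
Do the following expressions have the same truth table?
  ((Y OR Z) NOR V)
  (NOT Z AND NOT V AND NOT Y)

Yes, they are equivalent — the two output columns agree on all 8 assignments:
Z | V | Y | Expression 1 | Expression 2
---------------------------------------
0 | 0 | 0 | 1 | 1
0 | 0 | 1 | 0 | 0
0 | 1 | 0 | 0 | 0
0 | 1 | 1 | 0 | 0
1 | 0 | 0 | 0 | 0
1 | 0 | 1 | 0 | 0
1 | 1 | 0 | 0 | 0
1 | 1 | 1 | 0 | 0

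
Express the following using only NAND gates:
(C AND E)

((C NAND E) NAND (C NAND E))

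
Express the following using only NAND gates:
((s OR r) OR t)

((((s NAND s) NAND (r NAND r)) NAND ((s NAND s) NAND (r NAND r))) NAND (t NAND t))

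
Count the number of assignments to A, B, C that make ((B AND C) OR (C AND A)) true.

Satisfying assignments: (0,1,1), (1,0,1), (1,1,1)
Count: 3 out of 8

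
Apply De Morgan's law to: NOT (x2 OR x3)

NOT x2 AND NOT x3
De Morgan's: NOT(OR of terms) = AND of negations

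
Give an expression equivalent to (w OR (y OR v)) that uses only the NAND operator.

((w NAND w) NAND (((y NAND y) NAND (v NAND v)) NAND ((y NAND y) NAND (v NAND v))))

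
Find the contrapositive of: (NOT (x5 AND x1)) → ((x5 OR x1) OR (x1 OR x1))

Contrapositive: NOT ((x5 OR x1) OR (x1 OR x1)) → (x5 AND x1)
Note: A statement and its contrapositive are logically equivalent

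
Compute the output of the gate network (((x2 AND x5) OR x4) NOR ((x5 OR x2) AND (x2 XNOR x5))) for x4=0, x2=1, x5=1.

Substituting: (((1 AND 1) OR 0) NOR ((1 OR 1) AND (1 XNOR 1)))
= 0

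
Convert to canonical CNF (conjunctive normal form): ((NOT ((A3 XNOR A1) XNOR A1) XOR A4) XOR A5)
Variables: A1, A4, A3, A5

(A1 OR A4 OR A3 OR NOT A5) AND (A1 OR A4 OR NOT A3 OR A5) AND (A1 OR NOT A4 OR A3 OR A5) AND (A1 OR NOT A4 OR NOT A3 OR NOT A5) AND (NOT A1 OR A4 OR A3 OR NOT A5) AND (NOT A1 OR A4 OR NOT A3 OR A5) AND (NOT A1 OR NOT A4 OR A3 OR A5) AND (NOT A1 OR NOT A4 OR NOT A3 OR NOT A5)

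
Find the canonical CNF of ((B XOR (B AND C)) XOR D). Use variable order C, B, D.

(C OR B OR D) AND (C OR NOT B OR NOT D) AND (NOT C OR B OR D) AND (NOT C OR NOT B OR D)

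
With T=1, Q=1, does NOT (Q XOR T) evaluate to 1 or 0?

Substituting: NOT (1 XOR 1)
= 1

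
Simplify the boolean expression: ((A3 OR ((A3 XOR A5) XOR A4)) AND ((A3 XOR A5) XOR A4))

By absorption (E AND (E OR v) = E):
= ((A3 XOR A5) XOR A4)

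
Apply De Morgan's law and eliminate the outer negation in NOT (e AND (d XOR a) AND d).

NOT e OR NOT (d XOR a) OR NOT d
De Morgan's: NOT(AND of terms) = OR of negations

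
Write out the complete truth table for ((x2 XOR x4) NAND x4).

x4 | x2 | Output
----------------
0 | 0 | 1
0 | 1 | 1
1 | 0 | 0
1 | 1 | 1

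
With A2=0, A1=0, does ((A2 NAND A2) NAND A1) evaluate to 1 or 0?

Substituting: ((0 NAND 0) NAND 0)
= 1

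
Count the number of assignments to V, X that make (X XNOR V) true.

Satisfying assignments: (0,0), (1,1)
Count: 2 out of 4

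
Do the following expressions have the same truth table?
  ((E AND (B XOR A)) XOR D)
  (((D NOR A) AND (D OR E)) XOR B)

No. Counterexample: with A=0, D=0, B=0, E=1, Expression 1 = 0 but Expression 2 = 1.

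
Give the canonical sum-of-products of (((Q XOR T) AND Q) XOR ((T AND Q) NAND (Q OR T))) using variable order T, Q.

Σm(0, 2) = (NOT T AND NOT Q) OR (T AND NOT Q)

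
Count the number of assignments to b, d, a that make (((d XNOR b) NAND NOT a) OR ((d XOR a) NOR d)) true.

Satisfying assignments: (0,0,0), (0,0,1), (0,1,0), (0,1,1), (1,0,0), (1,0,1), (1,1,1)
Count: 7 out of 8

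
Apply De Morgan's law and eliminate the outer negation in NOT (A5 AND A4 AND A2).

NOT A5 OR NOT A4 OR NOT A2
De Morgan's: NOT(AND of terms) = OR of negations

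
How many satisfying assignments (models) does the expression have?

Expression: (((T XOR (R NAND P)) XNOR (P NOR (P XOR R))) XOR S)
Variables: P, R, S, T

Satisfying assignments: (0,0,0,0), (0,0,1,1), (0,1,0,1), (0,1,1,0), (1,0,0,1), (1,0,1,0), (1,1,0,0), (1,1,1,1)
Count: 8 out of 16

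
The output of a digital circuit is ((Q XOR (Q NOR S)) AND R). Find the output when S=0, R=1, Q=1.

Substituting: ((1 XOR (1 NOR 0)) AND 1)
= 1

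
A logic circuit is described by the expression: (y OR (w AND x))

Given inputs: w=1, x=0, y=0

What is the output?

Substituting: (0 OR (1 AND 0))
= 0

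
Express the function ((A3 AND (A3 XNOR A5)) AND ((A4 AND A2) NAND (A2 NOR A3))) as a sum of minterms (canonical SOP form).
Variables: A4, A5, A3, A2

Σm(6, 7, 14, 15) = (NOT A4 AND A5 AND A3 AND NOT A2) OR (NOT A4 AND A5 AND A3 AND A2) OR (A4 AND A5 AND A3 AND NOT A2) OR (A4 AND A5 AND A3 AND A2)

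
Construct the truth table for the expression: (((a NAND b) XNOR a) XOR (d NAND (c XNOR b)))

b | d | c | a | Output
----------------------
0 | 0 | 0 | 0 | 1
0 | 0 | 0 | 1 | 0
0 | 0 | 1 | 0 | 1
0 | 0 | 1 | 1 | 0
0 | 1 | 0 | 0 | 0
0 | 1 | 0 | 1 | 1
0 | 1 | 1 | 0 | 1
0 | 1 | 1 | 1 | 0
1 | 0 | 0 | 0 | 1
1 | 0 | 0 | 1 | 1
1 | 0 | 1 | 0 | 1
1 | 0 | 1 | 1 | 1
1 | 1 | 0 | 0 | 1
1 | 1 | 0 | 1 | 1
1 | 1 | 1 | 0 | 0
1 | 1 | 1 | 1 | 0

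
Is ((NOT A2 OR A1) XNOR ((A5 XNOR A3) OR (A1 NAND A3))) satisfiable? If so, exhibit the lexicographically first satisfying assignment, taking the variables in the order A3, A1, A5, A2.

A3=0, A1=0, A5=0, A2=0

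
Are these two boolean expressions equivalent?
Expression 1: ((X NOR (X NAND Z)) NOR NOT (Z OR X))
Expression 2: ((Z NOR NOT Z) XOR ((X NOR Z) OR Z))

No. Counterexample: with X=0, Z=0, Expression 1 = 0 but Expression 2 = 1.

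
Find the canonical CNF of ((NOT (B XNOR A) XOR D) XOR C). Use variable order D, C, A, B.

(D OR C OR A OR B) AND (D OR C OR NOT A OR NOT B) AND (D OR NOT C OR A OR NOT B) AND (D OR NOT C OR NOT A OR B) AND (NOT D OR C OR A OR NOT B) AND (NOT D OR C OR NOT A OR B) AND (NOT D OR NOT C OR A OR B) AND (NOT D OR NOT C OR NOT A OR NOT B)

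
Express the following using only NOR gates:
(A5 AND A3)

((A5 NOR A5) NOR (A3 NOR A3))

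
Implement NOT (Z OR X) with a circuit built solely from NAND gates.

(((Z NAND Z) NAND (X NAND X)) NAND ((Z NAND Z) NAND (X NAND X)))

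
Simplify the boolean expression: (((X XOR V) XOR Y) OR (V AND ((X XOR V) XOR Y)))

By absorption (E OR (E AND v) = E):
= ((X XOR V) XOR Y)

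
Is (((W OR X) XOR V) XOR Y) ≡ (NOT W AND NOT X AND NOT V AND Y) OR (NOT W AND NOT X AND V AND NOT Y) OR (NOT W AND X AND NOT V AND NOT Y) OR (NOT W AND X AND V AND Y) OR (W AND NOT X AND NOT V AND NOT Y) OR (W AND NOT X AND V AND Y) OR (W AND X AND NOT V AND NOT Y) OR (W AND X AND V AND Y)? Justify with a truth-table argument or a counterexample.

Yes, they are equivalent — the two output columns agree on all 16 assignments:
W | X | V | Y | Expression 1 | Expression 2
-------------------------------------------
0 | 0 | 0 | 0 | 0 | 0
0 | 0 | 0 | 1 | 1 | 1
0 | 0 | 1 | 0 | 1 | 1
0 | 0 | 1 | 1 | 0 | 0
0 | 1 | 0 | 0 | 1 | 1
0 | 1 | 0 | 1 | 0 | 0
0 | 1 | 1 | 0 | 0 | 0
0 | 1 | 1 | 1 | 1 | 1
1 | 0 | 0 | 0 | 1 | 1
1 | 0 | 0 | 1 | 0 | 0
1 | 0 | 1 | 0 | 0 | 0
1 | 0 | 1 | 1 | 1 | 1
1 | 1 | 0 | 0 | 1 | 1
1 | 1 | 0 | 1 | 0 | 0
1 | 1 | 1 | 0 | 0 | 0
1 | 1 | 1 | 1 | 1 | 1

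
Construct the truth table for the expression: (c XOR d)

d | c | Output
--------------
0 | 0 | 0
0 | 1 | 1
1 | 0 | 1
1 | 1 | 0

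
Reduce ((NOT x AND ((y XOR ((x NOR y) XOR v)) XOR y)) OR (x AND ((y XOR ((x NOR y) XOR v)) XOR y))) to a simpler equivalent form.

By distribution ((E AND v) OR (E AND NOT v) = E) then XOR self-cancellation ((E XOR v) XOR v = E):
= ((x NOR y) XOR v)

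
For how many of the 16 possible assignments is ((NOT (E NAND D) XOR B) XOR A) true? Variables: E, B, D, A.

Satisfying assignments: (0,0,0,1), (0,0,1,1), (0,1,0,0), (0,1,1,0), (1,0,0,1), (1,0,1,0), (1,1,0,0), (1,1,1,1)
Count: 8 out of 16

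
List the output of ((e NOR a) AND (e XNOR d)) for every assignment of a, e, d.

a | e | d | Output
------------------
0 | 0 | 0 | 1
0 | 0 | 1 | 0
0 | 1 | 0 | 0
0 | 1 | 1 | 0
1 | 0 | 0 | 0
1 | 0 | 1 | 0
1 | 1 | 0 | 0
1 | 1 | 1 | 0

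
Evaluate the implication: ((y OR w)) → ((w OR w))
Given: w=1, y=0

Antecedent ((y OR w)) = 1; consequent ((w OR w)) = 1.
1 → 1 = 1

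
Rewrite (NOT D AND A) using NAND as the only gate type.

(((D NAND D) NAND A) NAND ((D NAND D) NAND A))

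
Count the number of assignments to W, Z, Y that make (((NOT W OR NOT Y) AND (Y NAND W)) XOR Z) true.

Satisfying assignments: (0,0,0), (0,0,1), (1,0,0), (1,1,1)
Count: 4 out of 8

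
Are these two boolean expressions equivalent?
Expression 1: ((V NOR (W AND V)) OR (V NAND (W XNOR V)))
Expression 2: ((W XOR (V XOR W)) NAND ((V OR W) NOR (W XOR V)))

No. Counterexample: with W=1, V=1, Expression 1 = 0 but Expression 2 = 1.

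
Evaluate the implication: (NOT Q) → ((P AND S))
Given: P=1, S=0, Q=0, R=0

Antecedent (NOT Q) = 1; consequent ((P AND S)) = 0.
1 → 0 = 0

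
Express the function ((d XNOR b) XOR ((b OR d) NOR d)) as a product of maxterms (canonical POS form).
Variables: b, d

ΠM(0, 1, 2) = (b OR d) AND (b OR NOT d) AND (NOT b OR d)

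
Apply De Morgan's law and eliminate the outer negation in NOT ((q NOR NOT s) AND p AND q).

NOT (q NOR NOT s) OR NOT p OR NOT q
De Morgan's: NOT(AND of terms) = OR of negations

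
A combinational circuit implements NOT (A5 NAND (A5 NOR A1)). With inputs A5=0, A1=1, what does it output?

Substituting: NOT (0 NAND (0 NOR 1))
= 0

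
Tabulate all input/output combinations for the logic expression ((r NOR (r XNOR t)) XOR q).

r | q | t | Output
------------------
0 | 0 | 0 | 0
0 | 0 | 1 | 1
0 | 1 | 0 | 1
0 | 1 | 1 | 0
1 | 0 | 0 | 0
1 | 0 | 1 | 0
1 | 1 | 0 | 1
1 | 1 | 1 | 1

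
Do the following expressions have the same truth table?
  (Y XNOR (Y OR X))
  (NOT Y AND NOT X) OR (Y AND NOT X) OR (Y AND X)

Yes, they are equivalent — the two output columns agree on all 4 assignments:
Y | X | Expression 1 | Expression 2
-----------------------------------
0 | 0 | 1 | 1
0 | 1 | 0 | 0
1 | 0 | 1 | 1
1 | 1 | 1 | 1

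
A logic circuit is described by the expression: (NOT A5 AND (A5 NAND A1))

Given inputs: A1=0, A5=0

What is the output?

Substituting: (NOT 0 AND (0 NAND 0))
= 1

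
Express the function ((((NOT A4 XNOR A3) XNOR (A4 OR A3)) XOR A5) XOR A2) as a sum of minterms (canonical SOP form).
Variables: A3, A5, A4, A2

Σm(0, 2, 5, 7, 8, 11, 13, 14) = (NOT A3 AND NOT A5 AND NOT A4 AND NOT A2) OR (NOT A3 AND NOT A5 AND A4 AND NOT A2) OR (NOT A3 AND A5 AND NOT A4 AND A2) OR (NOT A3 AND A5 AND A4 AND A2) OR (A3 AND NOT A5 AND NOT A4 AND NOT A2) OR (A3 AND NOT A5 AND A4 AND A2) OR (A3 AND A5 AND NOT A4 AND A2) OR (A3 AND A5 AND A4 AND NOT A2)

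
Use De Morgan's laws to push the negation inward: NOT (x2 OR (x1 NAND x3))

NOT x2 AND NOT (x1 NAND x3)
De Morgan's: NOT(OR of terms) = AND of negations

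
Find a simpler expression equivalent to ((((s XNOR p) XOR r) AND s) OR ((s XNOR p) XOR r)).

By absorption (E OR (E AND v) = E):
= ((s XNOR p) XOR r)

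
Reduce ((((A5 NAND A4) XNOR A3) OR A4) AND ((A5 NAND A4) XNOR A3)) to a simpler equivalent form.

By absorption (E AND (E OR v) = E):
= ((A5 NAND A4) XNOR A3)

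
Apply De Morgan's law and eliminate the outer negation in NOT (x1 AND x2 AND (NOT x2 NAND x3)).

NOT x1 OR NOT x2 OR NOT (NOT x2 NAND x3)
De Morgan's: NOT(AND of terms) = OR of negations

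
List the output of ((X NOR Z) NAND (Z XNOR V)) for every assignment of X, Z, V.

X | Z | V | Output
------------------
0 | 0 | 0 | 0
0 | 0 | 1 | 1
0 | 1 | 0 | 1
0 | 1 | 1 | 1
1 | 0 | 0 | 1
1 | 0 | 1 | 1
1 | 1 | 0 | 1
1 | 1 | 1 | 1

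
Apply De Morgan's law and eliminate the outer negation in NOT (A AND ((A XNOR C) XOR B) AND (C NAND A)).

NOT A OR NOT ((A XNOR C) XOR B) OR NOT (C NAND A)
De Morgan's: NOT(AND of terms) = OR of negations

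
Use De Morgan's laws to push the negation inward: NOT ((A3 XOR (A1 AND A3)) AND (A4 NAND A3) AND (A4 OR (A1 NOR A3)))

NOT (A3 XOR (A1 AND A3)) OR NOT (A4 NAND A3) OR NOT (A4 OR (A1 NOR A3))
De Morgan's: NOT(AND of terms) = OR of negations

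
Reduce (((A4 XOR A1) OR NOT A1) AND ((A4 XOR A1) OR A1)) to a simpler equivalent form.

By distribution ((E OR v) AND (E OR NOT v) = E):
= (A4 XOR A1)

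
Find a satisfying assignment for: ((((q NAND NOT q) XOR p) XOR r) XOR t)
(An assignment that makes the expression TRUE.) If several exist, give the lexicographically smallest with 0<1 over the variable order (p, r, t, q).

p=0, r=0, t=0, q=0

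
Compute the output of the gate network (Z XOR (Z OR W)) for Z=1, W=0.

Substituting: (1 XOR (1 OR 0))
= 0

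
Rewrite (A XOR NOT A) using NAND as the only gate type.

((A NAND (A NAND (A NAND A))) NAND ((A NAND A) NAND (A NAND (A NAND A))))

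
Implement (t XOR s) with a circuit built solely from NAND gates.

((t NAND (t NAND s)) NAND (s NAND (t NAND s)))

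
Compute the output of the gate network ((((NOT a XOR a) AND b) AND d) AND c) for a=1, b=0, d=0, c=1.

Substituting: ((((NOT 1 XOR 1) AND 0) AND 0) AND 1)
= 0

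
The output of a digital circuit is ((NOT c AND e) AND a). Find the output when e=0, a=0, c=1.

Substituting: ((NOT 1 AND 0) AND 0)
= 0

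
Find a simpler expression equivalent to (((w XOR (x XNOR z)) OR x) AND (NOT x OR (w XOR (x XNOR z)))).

By distribution ((E OR v) AND (E OR NOT v) = E):
= (w XOR (x XNOR z))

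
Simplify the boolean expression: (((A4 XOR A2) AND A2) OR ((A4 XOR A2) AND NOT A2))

By distribution ((E AND v) OR (E AND NOT v) = E):
= (A4 XOR A2)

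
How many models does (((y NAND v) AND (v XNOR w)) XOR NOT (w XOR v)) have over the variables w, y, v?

Satisfying assignments: (1,1,1)
Count: 1 out of 8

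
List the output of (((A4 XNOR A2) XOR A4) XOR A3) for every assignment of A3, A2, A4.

A3 | A2 | A4 | Output
---------------------
0 | 0 | 0 | 1
0 | 0 | 1 | 1
0 | 1 | 0 | 0
0 | 1 | 1 | 0
1 | 0 | 0 | 0
1 | 0 | 1 | 0
1 | 1 | 0 | 1
1 | 1 | 1 | 1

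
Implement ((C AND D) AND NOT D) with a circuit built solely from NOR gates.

((((C NOR C) NOR (D NOR D)) NOR ((C NOR C) NOR (D NOR D))) NOR ((D NOR D) NOR (D NOR D)))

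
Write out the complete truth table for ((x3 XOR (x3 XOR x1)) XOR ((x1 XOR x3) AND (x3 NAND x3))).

x3 | x1 | Output
----------------
0 | 0 | 0
0 | 1 | 0
1 | 0 | 0
1 | 1 | 1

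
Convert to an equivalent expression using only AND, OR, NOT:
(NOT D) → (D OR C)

D OR (D OR C)
(Implication elimination: A → B = NOT A OR B)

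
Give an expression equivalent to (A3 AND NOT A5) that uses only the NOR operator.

((A3 NOR A3) NOR ((A5 NOR A5) NOR (A5 NOR A5)))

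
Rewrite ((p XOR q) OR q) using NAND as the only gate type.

((((p NAND (p NAND q)) NAND (q NAND (p NAND q))) NAND ((p NAND (p NAND q)) NAND (q NAND (p NAND q)))) NAND (q NAND q))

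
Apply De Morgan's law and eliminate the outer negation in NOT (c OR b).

NOT c AND NOT b
De Morgan's: NOT(OR of terms) = AND of negations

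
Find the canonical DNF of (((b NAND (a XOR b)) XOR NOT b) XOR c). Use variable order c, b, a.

(NOT c AND b AND a) OR (c AND NOT b AND NOT a) OR (c AND NOT b AND a) OR (c AND b AND NOT a)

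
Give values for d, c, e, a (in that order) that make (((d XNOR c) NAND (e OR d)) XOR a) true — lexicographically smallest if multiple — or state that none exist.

d=0, c=0, e=0, a=0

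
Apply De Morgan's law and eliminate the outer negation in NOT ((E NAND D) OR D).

NOT (E NAND D) AND NOT D
De Morgan's: NOT(OR of terms) = AND of negations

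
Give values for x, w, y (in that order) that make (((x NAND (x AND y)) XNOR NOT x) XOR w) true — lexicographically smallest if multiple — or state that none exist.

x=0, w=0, y=0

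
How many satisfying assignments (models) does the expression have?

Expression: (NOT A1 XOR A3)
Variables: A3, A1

Satisfying assignments: (0,0), (1,1)
Count: 2 out of 4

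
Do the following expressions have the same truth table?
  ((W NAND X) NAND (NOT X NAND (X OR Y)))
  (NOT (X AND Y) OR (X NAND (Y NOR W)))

No. Counterexample: with Y=0, W=0, X=0, Expression 1 = 0 but Expression 2 = 1.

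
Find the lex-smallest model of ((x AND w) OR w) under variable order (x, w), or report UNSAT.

x=0, w=1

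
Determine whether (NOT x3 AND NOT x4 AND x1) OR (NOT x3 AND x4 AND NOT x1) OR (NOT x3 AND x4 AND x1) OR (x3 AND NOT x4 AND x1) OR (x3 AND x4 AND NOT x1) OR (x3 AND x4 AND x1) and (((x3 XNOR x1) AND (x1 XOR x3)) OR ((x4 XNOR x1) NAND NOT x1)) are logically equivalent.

Yes, they are equivalent — the two output columns agree on all 8 assignments:
x3 | x4 | x1 | Expression 1 | Expression 2
------------------------------------------
0 | 0 | 0 | 0 | 0
0 | 0 | 1 | 1 | 1
0 | 1 | 0 | 1 | 1
0 | 1 | 1 | 1 | 1
1 | 0 | 0 | 0 | 0
1 | 0 | 1 | 1 | 1
1 | 1 | 0 | 1 | 1
1 | 1 | 1 | 1 | 1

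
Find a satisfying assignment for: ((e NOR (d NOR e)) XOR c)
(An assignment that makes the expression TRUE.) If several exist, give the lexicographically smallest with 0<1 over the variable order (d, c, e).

d=0, c=1, e=0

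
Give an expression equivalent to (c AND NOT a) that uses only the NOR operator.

((c NOR c) NOR ((a NOR a) NOR (a NOR a)))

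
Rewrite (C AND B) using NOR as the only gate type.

((C NOR C) NOR (B NOR B))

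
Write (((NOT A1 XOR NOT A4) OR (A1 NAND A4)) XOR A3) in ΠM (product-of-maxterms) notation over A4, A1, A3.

ΠM(1, 3, 5, 6) = (A4 OR A1 OR NOT A3) AND (A4 OR NOT A1 OR NOT A3) AND (NOT A4 OR A1 OR NOT A3) AND (NOT A4 OR NOT A1 OR A3)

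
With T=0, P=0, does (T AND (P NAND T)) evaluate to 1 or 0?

Substituting: (0 AND (0 NAND 0))
= 0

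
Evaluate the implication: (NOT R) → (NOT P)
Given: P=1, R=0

Antecedent (NOT R) = 1; consequent (NOT P) = 0.
1 → 0 = 0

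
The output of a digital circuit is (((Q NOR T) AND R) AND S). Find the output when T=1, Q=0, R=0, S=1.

Substituting: (((0 NOR 1) AND 0) AND 1)
= 0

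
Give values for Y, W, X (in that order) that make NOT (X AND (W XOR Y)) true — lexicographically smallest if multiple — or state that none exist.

Y=0, W=0, X=0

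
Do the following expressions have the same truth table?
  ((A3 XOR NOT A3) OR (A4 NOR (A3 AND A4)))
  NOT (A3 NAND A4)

No. Counterexample: with A4=0, A3=0, Expression 1 = 1 but Expression 2 = 0.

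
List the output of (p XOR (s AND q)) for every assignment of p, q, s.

p | q | s | Output
------------------
0 | 0 | 0 | 0
0 | 0 | 1 | 0
0 | 1 | 0 | 0
0 | 1 | 1 | 1
1 | 0 | 0 | 1
1 | 0 | 1 | 1
1 | 1 | 0 | 1
1 | 1 | 1 | 0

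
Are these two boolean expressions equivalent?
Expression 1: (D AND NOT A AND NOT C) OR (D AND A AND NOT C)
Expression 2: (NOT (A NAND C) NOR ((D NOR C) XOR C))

Yes, they are equivalent — the two output columns agree on all 8 assignments:
D | A | C | Expression 1 | Expression 2
---------------------------------------
0 | 0 | 0 | 0 | 0
0 | 0 | 1 | 0 | 0
0 | 1 | 0 | 0 | 0
0 | 1 | 1 | 0 | 0
1 | 0 | 0 | 1 | 1
1 | 0 | 1 | 0 | 0
1 | 1 | 0 | 1 | 1
1 | 1 | 1 | 0 | 0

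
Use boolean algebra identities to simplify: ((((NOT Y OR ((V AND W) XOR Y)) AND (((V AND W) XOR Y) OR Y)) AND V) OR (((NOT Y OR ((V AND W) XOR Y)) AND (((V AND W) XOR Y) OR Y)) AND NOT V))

By distribution ((E AND v) OR (E AND NOT v) = E) then distribution ((E OR v) AND (E OR NOT v) = E):
= ((V AND W) XOR Y)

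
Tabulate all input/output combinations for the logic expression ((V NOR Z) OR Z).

Z | V | Output
--------------
0 | 0 | 1
0 | 1 | 0
1 | 0 | 1
1 | 1 | 1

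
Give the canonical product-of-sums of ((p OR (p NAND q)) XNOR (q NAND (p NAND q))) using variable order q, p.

ΠM(2) = (NOT q OR p)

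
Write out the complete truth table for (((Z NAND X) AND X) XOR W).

X | W | Z | Output
------------------
0 | 0 | 0 | 0
0 | 0 | 1 | 0
0 | 1 | 0 | 1
0 | 1 | 1 | 1
1 | 0 | 0 | 1
1 | 0 | 1 | 0
1 | 1 | 0 | 0
1 | 1 | 1 | 1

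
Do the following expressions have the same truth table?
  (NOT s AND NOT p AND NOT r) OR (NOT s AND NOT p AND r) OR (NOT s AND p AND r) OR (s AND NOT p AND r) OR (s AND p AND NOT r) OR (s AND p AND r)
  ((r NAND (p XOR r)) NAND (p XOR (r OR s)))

Yes, they are equivalent — the two output columns agree on all 8 assignments:
s | p | r | Expression 1 | Expression 2
---------------------------------------
0 | 0 | 0 | 1 | 1
0 | 0 | 1 | 1 | 1
0 | 1 | 0 | 0 | 0
0 | 1 | 1 | 1 | 1
1 | 0 | 0 | 0 | 0
1 | 0 | 1 | 1 | 1
1 | 1 | 0 | 1 | 1
1 | 1 | 1 | 1 | 1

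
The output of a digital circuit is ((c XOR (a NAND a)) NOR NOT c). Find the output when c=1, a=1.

Substituting: ((1 XOR (1 NAND 1)) NOR NOT 1)
= 0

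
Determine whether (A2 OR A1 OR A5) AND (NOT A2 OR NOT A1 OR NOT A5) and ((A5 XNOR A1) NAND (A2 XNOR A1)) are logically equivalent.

Yes, they are equivalent — the two output columns agree on all 8 assignments:
A2 | A1 | A5 | Expression 1 | Expression 2
------------------------------------------
0 | 0 | 0 | 0 | 0
0 | 0 | 1 | 1 | 1
0 | 1 | 0 | 1 | 1
0 | 1 | 1 | 1 | 1
1 | 0 | 0 | 1 | 1
1 | 0 | 1 | 1 | 1
1 | 1 | 0 | 1 | 1
1 | 1 | 1 | 0 | 0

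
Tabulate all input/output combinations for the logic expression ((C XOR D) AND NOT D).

C | D | Output
--------------
0 | 0 | 0
0 | 1 | 0
1 | 0 | 1
1 | 1 | 0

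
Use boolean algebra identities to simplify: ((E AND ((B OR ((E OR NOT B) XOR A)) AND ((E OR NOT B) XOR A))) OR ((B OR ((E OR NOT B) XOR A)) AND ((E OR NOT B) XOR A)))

By absorption (E OR (E AND v) = E) then absorption (E AND (E OR v) = E):
= ((E OR NOT B) XOR A)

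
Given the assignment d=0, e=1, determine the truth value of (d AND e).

Substituting: (0 AND 1)
= 0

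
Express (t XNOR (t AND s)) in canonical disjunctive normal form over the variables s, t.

(NOT s AND NOT t) OR (s AND NOT t) OR (s AND t)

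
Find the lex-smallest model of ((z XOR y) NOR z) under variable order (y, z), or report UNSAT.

y=0, z=0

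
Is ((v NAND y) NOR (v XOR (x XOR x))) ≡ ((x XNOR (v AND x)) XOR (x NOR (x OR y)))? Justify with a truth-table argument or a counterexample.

No. Counterexample: with x=0, v=0, y=1, Expression 1 = 0 but Expression 2 = 1.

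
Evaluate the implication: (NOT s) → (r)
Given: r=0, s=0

Antecedent (NOT s) = 1; consequent (r) = 0.
1 → 0 = 0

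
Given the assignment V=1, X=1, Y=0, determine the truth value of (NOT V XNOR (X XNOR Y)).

Substituting: (NOT 1 XNOR (1 XNOR 0))
= 1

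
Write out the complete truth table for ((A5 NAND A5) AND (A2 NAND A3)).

A3 | A2 | A5 | Output
---------------------
0 | 0 | 0 | 1
0 | 0 | 1 | 0
0 | 1 | 0 | 1
0 | 1 | 1 | 0
1 | 0 | 0 | 1
1 | 0 | 1 | 0
1 | 1 | 0 | 0
1 | 1 | 1 | 0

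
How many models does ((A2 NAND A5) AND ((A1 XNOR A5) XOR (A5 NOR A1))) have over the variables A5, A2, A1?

Satisfying assignments: (1,0,1)
Count: 1 out of 8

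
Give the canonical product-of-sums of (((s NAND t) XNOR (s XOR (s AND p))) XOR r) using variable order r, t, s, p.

ΠM(0, 1, 3, 4, 5, 6, 10, 15) = (r OR t OR s OR p) AND (r OR t OR s OR NOT p) AND (r OR t OR NOT s OR NOT p) AND (r OR NOT t OR s OR p) AND (r OR NOT t OR s OR NOT p) AND (r OR NOT t OR NOT s OR p) AND (NOT r OR t OR NOT s OR p) AND (NOT r OR NOT t OR NOT s OR NOT p)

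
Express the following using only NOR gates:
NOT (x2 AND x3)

(((x2 NOR x2) NOR (x3 NOR x3)) NOR ((x2 NOR x2) NOR (x3 NOR x3)))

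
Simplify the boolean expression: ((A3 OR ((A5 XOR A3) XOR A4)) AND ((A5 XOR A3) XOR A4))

By absorption (E AND (E OR v) = E):
= ((A5 XOR A3) XOR A4)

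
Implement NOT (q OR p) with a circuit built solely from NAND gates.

(((q NAND q) NAND (p NAND p)) NAND ((q NAND q) NAND (p NAND p)))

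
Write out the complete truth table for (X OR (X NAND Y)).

Y | X | Output
--------------
0 | 0 | 1
0 | 1 | 1
1 | 0 | 1
1 | 1 | 1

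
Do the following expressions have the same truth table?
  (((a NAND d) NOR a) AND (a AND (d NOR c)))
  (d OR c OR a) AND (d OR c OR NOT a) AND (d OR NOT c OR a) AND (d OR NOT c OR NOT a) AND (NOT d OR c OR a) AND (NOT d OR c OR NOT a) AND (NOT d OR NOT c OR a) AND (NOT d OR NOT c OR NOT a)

Yes, they are equivalent — the two output columns agree on all 8 assignments:
d | c | a | Expression 1 | Expression 2
---------------------------------------
0 | 0 | 0 | 0 | 0
0 | 0 | 1 | 0 | 0
0 | 1 | 0 | 0 | 0
0 | 1 | 1 | 0 | 0
1 | 0 | 0 | 0 | 0
1 | 0 | 1 | 0 | 0
1 | 1 | 0 | 0 | 0
1 | 1 | 1 | 0 | 0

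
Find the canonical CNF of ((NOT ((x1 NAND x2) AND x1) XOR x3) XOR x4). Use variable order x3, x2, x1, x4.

(x3 OR x2 OR x1 OR NOT x4) AND (x3 OR x2 OR NOT x1 OR x4) AND (x3 OR NOT x2 OR x1 OR NOT x4) AND (x3 OR NOT x2 OR NOT x1 OR NOT x4) AND (NOT x3 OR x2 OR x1 OR x4) AND (NOT x3 OR x2 OR NOT x1 OR NOT x4) AND (NOT x3 OR NOT x2 OR x1 OR x4) AND (NOT x3 OR NOT x2 OR NOT x1 OR x4)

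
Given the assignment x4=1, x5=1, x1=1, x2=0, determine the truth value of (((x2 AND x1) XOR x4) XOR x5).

Substituting: (((0 AND 1) XOR 1) XOR 1)
= 0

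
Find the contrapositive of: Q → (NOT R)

Contrapositive: R → NOT Q
Note: A statement and its contrapositive are logically equivalent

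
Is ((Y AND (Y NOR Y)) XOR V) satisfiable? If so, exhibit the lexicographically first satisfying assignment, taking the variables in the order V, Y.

V=1, Y=0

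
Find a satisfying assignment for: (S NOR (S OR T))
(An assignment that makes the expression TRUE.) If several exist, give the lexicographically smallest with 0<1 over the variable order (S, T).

S=0, T=0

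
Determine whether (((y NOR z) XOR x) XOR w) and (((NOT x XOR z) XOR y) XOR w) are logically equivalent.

No. Counterexample: with z=1, x=0, y=1, w=0, Expression 1 = 0 but Expression 2 = 1.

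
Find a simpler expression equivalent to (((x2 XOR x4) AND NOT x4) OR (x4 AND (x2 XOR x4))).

By distribution ((E AND v) OR (E AND NOT v) = E):
= (x2 XOR x4)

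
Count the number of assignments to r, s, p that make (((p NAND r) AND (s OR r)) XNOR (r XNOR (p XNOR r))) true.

Satisfying assignments: (0,0,0), (0,1,1)
Count: 2 out of 8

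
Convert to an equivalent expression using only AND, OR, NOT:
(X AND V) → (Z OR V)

NOT (X AND V) OR (Z OR V)
(Implication elimination: A → B = NOT A OR B)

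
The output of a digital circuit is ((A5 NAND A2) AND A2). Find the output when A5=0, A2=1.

Substituting: ((0 NAND 1) AND 1)
= 1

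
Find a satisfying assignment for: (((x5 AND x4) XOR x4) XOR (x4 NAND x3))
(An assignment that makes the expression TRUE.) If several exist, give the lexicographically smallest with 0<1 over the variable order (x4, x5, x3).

x4=0, x5=0, x3=0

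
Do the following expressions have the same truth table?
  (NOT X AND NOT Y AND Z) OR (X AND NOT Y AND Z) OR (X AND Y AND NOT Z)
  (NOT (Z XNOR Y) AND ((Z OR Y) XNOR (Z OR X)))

Yes, they are equivalent — the two output columns agree on all 8 assignments:
X | Y | Z | Expression 1 | Expression 2
---------------------------------------
0 | 0 | 0 | 0 | 0
0 | 0 | 1 | 1 | 1
0 | 1 | 0 | 0 | 0
0 | 1 | 1 | 0 | 0
1 | 0 | 0 | 0 | 0
1 | 0 | 1 | 1 | 1
1 | 1 | 0 | 1 | 1
1 | 1 | 1 | 0 | 0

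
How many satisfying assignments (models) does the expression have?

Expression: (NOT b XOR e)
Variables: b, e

Satisfying assignments: (0,0), (1,1)
Count: 2 out of 4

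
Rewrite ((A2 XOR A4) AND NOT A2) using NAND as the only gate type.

((((A2 NAND (A2 NAND A4)) NAND (A4 NAND (A2 NAND A4))) NAND (A2 NAND A2)) NAND (((A2 NAND (A2 NAND A4)) NAND (A4 NAND (A2 NAND A4))) NAND (A2 NAND A2)))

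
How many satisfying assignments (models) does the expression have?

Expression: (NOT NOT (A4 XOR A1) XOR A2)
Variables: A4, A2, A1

Satisfying assignments: (0,0,1), (0,1,0), (1,0,0), (1,1,1)
Count: 4 out of 8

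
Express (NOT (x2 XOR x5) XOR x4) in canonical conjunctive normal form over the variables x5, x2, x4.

(x5 OR x2 OR NOT x4) AND (x5 OR NOT x2 OR x4) AND (NOT x5 OR x2 OR x4) AND (NOT x5 OR NOT x2 OR NOT x4)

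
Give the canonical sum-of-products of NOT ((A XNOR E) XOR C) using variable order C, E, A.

Σm(1, 2, 4, 7) = (NOT C AND NOT E AND A) OR (NOT C AND E AND NOT A) OR (C AND NOT E AND NOT A) OR (C AND E AND A)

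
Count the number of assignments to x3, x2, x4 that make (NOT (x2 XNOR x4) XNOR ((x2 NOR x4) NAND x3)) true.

Satisfying assignments: (0,0,1), (0,1,0), (1,0,0), (1,0,1), (1,1,0)
Count: 5 out of 8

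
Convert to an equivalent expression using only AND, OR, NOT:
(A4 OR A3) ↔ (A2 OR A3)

((A4 OR A3) AND (A2 OR A3)) OR (NOT (A4 OR A3) AND NOT (A2 OR A3))
(Biconditional = both true or both false)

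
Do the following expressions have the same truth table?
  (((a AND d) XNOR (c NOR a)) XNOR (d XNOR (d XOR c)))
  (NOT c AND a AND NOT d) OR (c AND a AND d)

Yes, they are equivalent — the two output columns agree on all 8 assignments:
c | a | d | Expression 1 | Expression 2
---------------------------------------
0 | 0 | 0 | 0 | 0
0 | 0 | 1 | 0 | 0
0 | 1 | 0 | 1 | 1
0 | 1 | 1 | 0 | 0
1 | 0 | 0 | 0 | 0
1 | 0 | 1 | 0 | 0
1 | 1 | 0 | 0 | 0
1 | 1 | 1 | 1 | 1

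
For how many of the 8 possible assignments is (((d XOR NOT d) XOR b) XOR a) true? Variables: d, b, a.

Satisfying assignments: (0,0,0), (0,1,1), (1,0,0), (1,1,1)
Count: 4 out of 8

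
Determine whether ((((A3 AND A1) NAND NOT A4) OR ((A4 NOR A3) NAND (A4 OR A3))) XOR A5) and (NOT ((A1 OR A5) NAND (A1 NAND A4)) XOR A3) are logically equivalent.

No. Counterexample: with A1=0, A4=0, A3=0, A5=0, Expression 1 = 1 but Expression 2 = 0.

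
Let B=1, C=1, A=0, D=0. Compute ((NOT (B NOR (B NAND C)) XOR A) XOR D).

Substituting: ((NOT (1 NOR (1 NAND 1)) XOR 0) XOR 0)
= 1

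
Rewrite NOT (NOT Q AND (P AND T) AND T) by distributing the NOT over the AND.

Q OR NOT (P AND T) OR NOT T
De Morgan's: NOT(AND of terms) = OR of negations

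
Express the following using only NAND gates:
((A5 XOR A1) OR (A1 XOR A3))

((((A5 NAND (A5 NAND A1)) NAND (A1 NAND (A5 NAND A1))) NAND ((A5 NAND (A5 NAND A1)) NAND (A1 NAND (A5 NAND A1)))) NAND (((A1 NAND (A1 NAND A3)) NAND (A3 NAND (A1 NAND A3))) NAND ((A1 NAND (A1 NAND A3)) NAND (A3 NAND (A1 NAND A3)))))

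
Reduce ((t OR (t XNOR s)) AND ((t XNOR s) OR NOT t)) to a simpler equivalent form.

By distribution ((E OR v) AND (E OR NOT v) = E):
= (t XNOR s)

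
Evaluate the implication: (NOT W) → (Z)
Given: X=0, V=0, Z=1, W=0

Antecedent (NOT W) = 1; consequent (Z) = 1.
1 → 1 = 1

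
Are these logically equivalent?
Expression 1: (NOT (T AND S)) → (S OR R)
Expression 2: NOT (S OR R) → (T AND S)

Yes, Contrapositive is always equivalent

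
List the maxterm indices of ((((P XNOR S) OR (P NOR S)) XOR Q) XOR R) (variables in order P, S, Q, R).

ΠM(1, 2, 4, 7, 8, 11, 13, 14) = (P OR S OR Q OR NOT R) AND (P OR S OR NOT Q OR R) AND (P OR NOT S OR Q OR R) AND (P OR NOT S OR NOT Q OR NOT R) AND (NOT P OR S OR Q OR R) AND (NOT P OR S OR NOT Q OR NOT R) AND (NOT P OR NOT S OR Q OR NOT R) AND (NOT P OR NOT S OR NOT Q OR R)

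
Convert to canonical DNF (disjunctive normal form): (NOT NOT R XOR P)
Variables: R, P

(NOT R AND P) OR (R AND NOT P)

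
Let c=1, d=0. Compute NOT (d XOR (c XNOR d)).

Substituting: NOT (0 XOR (1 XNOR 0))
= 1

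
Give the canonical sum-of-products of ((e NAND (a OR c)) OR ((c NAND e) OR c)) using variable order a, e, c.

Σm(0, 1, 2, 3, 4, 5, 6, 7) = (NOT a AND NOT e AND NOT c) OR (NOT a AND NOT e AND c) OR (NOT a AND e AND NOT c) OR (NOT a AND e AND c) OR (a AND NOT e AND NOT c) OR (a AND NOT e AND c) OR (a AND e AND NOT c) OR (a AND e AND c)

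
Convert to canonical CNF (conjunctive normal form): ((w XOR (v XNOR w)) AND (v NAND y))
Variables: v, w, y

(NOT v OR w OR y) AND (NOT v OR w OR NOT y) AND (NOT v OR NOT w OR y) AND (NOT v OR NOT w OR NOT y)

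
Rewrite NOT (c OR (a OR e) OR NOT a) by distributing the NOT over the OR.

NOT c AND NOT (a OR e) AND a
De Morgan's: NOT(OR of terms) = AND of negations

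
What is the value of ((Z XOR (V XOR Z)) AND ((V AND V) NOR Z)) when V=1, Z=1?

Substituting: ((1 XOR (1 XOR 1)) AND ((1 AND 1) NOR 1))
= 0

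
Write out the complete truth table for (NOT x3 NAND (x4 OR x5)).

x3 | x5 | x4 | Output
---------------------
0 | 0 | 0 | 1
0 | 0 | 1 | 0
0 | 1 | 0 | 0
0 | 1 | 1 | 0
1 | 0 | 0 | 1
1 | 0 | 1 | 1
1 | 1 | 0 | 1
1 | 1 | 1 | 1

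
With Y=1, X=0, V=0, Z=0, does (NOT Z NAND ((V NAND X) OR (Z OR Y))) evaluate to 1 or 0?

Substituting: (NOT 0 NAND ((0 NAND 0) OR (0 OR 1)))
= 0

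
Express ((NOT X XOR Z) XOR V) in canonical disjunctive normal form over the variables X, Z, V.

(NOT X AND NOT Z AND NOT V) OR (NOT X AND Z AND V) OR (X AND NOT Z AND V) OR (X AND Z AND NOT V)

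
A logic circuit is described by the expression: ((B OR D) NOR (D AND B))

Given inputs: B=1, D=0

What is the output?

Substituting: ((1 OR 0) NOR (0 AND 1))
= 0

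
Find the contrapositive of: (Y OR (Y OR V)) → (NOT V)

Contrapositive: V → NOT (Y OR (Y OR V))
Note: A statement and its contrapositive are logically equivalent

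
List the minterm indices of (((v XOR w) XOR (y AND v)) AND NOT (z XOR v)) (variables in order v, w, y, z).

Σm(4, 6, 9, 15) = (NOT v AND w AND NOT y AND NOT z) OR (NOT v AND w AND y AND NOT z) OR (v AND NOT w AND NOT y AND z) OR (v AND w AND y AND z)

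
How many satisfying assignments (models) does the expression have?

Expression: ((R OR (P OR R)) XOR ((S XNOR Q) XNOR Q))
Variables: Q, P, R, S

Satisfying assignments: (0,0,0,1), (0,0,1,0), (0,1,0,0), (0,1,1,0), (1,0,0,1), (1,0,1,0), (1,1,0,0), (1,1,1,0)
Count: 8 out of 16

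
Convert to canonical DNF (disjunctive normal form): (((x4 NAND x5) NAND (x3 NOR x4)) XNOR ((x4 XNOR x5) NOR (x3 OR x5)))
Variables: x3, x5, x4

(NOT x3 AND NOT x5 AND NOT x4) OR (NOT x3 AND NOT x5 AND x4) OR (NOT x3 AND x5 AND NOT x4)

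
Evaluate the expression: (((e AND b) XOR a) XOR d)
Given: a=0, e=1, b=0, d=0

Substituting: (((1 AND 0) XOR 0) XOR 0)
= 0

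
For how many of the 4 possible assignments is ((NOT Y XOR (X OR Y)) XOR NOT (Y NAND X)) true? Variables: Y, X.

Satisfying assignments: (0,0), (1,0)
Count: 2 out of 4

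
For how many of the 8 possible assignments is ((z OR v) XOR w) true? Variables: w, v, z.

Satisfying assignments: (0,0,1), (0,1,0), (0,1,1), (1,0,0)
Count: 4 out of 8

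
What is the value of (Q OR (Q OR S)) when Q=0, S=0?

Substituting: (0 OR (0 OR 0))
= 0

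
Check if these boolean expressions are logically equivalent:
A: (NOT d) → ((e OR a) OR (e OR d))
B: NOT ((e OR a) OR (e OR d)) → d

Yes, Contrapositive is always equivalent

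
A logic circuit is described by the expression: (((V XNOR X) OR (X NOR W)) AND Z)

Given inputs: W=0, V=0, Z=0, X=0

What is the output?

Substituting: (((0 XNOR 0) OR (0 NOR 0)) AND 0)
= 0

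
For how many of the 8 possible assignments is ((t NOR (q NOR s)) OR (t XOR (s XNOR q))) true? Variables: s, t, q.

Satisfying assignments: (0,0,0), (0,0,1), (0,1,1), (1,0,0), (1,0,1), (1,1,0)
Count: 6 out of 8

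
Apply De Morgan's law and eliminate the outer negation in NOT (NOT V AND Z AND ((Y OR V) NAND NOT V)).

V OR NOT Z OR NOT ((Y OR V) NAND NOT V)
De Morgan's: NOT(AND of terms) = OR of negations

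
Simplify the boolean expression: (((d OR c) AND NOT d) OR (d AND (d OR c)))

By distribution ((E AND v) OR (E AND NOT v) = E):
= (d OR c)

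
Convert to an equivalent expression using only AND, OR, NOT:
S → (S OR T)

NOT S OR (S OR T)
(Implication elimination: A → B = NOT A OR B)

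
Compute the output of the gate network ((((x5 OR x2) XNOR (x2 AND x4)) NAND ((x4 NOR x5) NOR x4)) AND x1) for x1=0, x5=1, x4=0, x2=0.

Substituting: ((((1 OR 0) XNOR (0 AND 0)) NAND ((0 NOR 1) NOR 0)) AND 0)
= 0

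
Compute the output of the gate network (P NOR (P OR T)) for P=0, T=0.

Substituting: (0 NOR (0 OR 0))
= 1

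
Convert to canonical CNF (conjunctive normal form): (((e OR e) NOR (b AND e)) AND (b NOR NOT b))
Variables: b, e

(b OR e) AND (b OR NOT e) AND (NOT b OR e) AND (NOT b OR NOT e)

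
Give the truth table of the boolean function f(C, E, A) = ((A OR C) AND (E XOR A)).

C | E | A | Output
------------------
0 | 0 | 0 | 0
0 | 0 | 1 | 1
0 | 1 | 0 | 0
0 | 1 | 1 | 0
1 | 0 | 0 | 0
1 | 0 | 1 | 1
1 | 1 | 0 | 1
1 | 1 | 1 | 0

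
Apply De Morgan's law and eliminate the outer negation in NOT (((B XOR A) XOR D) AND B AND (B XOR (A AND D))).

NOT ((B XOR A) XOR D) OR NOT B OR NOT (B XOR (A AND D))
De Morgan's: NOT(AND of terms) = OR of negations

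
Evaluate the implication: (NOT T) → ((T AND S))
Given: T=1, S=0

Antecedent (NOT T) = 0; consequent ((T AND S)) = 0.
0 → 0 = 1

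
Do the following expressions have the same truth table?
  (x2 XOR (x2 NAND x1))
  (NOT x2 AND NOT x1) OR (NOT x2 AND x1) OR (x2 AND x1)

Yes, they are equivalent — the two output columns agree on all 4 assignments:
x2 | x1 | Expression 1 | Expression 2
-------------------------------------
0 | 0 | 1 | 1
0 | 1 | 1 | 1
1 | 0 | 0 | 0
1 | 1 | 1 | 1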